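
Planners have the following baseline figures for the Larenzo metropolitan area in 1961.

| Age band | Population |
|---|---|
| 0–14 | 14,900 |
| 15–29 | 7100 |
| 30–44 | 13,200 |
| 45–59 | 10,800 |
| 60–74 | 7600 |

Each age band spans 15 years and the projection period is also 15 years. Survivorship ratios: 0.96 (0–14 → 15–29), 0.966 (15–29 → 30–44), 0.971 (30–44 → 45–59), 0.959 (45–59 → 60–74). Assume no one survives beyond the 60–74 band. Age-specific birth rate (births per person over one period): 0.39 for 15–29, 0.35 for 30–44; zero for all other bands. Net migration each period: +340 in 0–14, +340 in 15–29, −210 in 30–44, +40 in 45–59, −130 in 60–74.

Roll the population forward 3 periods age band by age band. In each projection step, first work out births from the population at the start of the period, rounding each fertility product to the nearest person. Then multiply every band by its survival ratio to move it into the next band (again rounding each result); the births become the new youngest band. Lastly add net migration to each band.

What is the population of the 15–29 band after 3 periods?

Period 1.
Births: 7100 * 0.39 = 2769, 13200 * 0.35 = 4620 — total 7389
15–29: 14900 * 0.96 = 14304
30–44: 7100 * 0.966 = 6859
45–59: 13200 * 0.971 = 12817
60–74: 10800 * 0.959 = 10357
Net migration: 0–14 + 340 → 7729; 15–29 + 340 → 14644; 30–44 − 210 → 6649; 45–59 + 40 → 12857; 60–74 − 130 → 10227
Giving 7729 / 14644 / 6649 / 12857 / 10227.
Period 2.
Births: 14644 * 0.39 = 5711, 6649 * 0.35 = 2327 — total 8038
15–29: 7729 * 0.96 = 7420
30–44: 14644 * 0.966 = 14146
45–59: 6649 * 0.971 = 6456
60–74: 12857 * 0.959 = 12330
Net migration: 0–14 + 340 → 8378; 15–29 + 340 → 7760; 30–44 − 210 → 13936; 45–59 + 40 → 6496; 60–74 − 130 → 12200
Giving 8378 / 7760 / 13936 / 6496 / 12200.
Period 3.
Births: 7760 * 0.39 = 3026, 13936 * 0.35 = 4878 — total 7904
15–29: 8378 * 0.96 = 8043
30–44: 7760 * 0.966 = 7496
45–59: 13936 * 0.971 = 13532
60–74: 6496 * 0.959 = 6230
Net migration: 0–14 + 340 → 8244; 15–29 + 340 → 8383; 30–44 − 210 → 7286; 45–59 + 40 → 13572; 60–74 − 130 → 6100
Giving 8244 / 8383 / 7286 / 13572 / 6100.

8383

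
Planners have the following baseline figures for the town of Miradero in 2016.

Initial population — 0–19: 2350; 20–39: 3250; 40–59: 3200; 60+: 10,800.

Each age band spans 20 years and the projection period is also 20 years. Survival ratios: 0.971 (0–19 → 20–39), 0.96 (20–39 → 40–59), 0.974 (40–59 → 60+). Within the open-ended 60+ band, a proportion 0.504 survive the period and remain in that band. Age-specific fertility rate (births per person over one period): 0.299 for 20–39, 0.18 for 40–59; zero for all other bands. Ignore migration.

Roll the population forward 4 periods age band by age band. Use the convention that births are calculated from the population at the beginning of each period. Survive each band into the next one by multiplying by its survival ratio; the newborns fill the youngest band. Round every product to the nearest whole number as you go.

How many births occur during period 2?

— Period 1 —
Births: 3250 × 0.299 = 972, 3200 × 0.18 = 576 ⇒ total 1548
20–39: 2350 × 0.971 = 2282
40–59: 3250 × 0.96 = 3120
60+: 3200 × 0.974 + 10800 × 0.504 = 3117 + 5443 = 8560
End of period: [1548, 2282, 3120, 8560]
— Period 2 —
Births: 2282 × 0.299 = 682, 3120 × 0.18 = 562 ⇒ total 1244
20–39: 1548 × 0.971 = 1503
40–59: 2282 × 0.96 = 2191
60+: 3120 × 0.974 + 8560 × 0.504 = 3039 + 4314 = 7353
End of period: [1244, 1503, 2191, 7353]

1244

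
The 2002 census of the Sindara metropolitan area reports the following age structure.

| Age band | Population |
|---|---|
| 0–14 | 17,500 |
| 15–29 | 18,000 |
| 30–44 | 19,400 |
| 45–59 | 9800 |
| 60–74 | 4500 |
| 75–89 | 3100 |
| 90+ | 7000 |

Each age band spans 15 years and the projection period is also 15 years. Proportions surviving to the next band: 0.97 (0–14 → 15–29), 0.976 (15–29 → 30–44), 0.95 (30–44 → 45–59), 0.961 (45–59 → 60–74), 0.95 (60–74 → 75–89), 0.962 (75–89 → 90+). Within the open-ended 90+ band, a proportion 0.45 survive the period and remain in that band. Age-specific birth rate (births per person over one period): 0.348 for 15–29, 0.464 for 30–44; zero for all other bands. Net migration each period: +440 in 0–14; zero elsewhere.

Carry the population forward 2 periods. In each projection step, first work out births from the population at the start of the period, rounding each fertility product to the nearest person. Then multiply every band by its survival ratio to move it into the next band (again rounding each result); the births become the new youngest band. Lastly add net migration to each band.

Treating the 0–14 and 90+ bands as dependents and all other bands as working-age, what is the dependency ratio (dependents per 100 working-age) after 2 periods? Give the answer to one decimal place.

After projecting period 1:
Births: 18000 * 0.348 = 6264, 19400 * 0.464 = 9002 → 15266
15–29: 17500 * 0.97 = 16975
30–44: 18000 * 0.976 = 17568
45–59: 19400 * 0.95 = 18430
60–74: 9800 * 0.961 = 9418
75–89: 4500 * 0.95 = 4275
90+: 3100 * 0.962 + 7000 * 0.45 = 2982 + 3150 = 6132
Net migration: 0–14 + 440 → 15706
End of period: [15706, 16975, 17568, 18430, 9418, 4275, 6132]
After projecting period 2:
Births: 16975 * 0.348 = 5907, 17568 * 0.464 = 8152 → 14059
15–29: 15706 * 0.97 = 15235
30–44: 16975 * 0.976 = 16568
45–59: 17568 * 0.95 = 16690
60–74: 18430 * 0.961 = 17711
75–89: 9418 * 0.95 = 8947
90+: 4275 * 0.962 + 6132 * 0.45 = 4113 + 2759 = 6872
Net migration: 0–14 + 440 → 14499
End of period: [14499, 15235, 16568, 16690, 17711, 8947, 6872]
Dependents (band 0–14 + band 90+) = 14499 + 6872 = 21371; working-age = 75151; ratio = 21371/75151 × 100 = 28.4

28.4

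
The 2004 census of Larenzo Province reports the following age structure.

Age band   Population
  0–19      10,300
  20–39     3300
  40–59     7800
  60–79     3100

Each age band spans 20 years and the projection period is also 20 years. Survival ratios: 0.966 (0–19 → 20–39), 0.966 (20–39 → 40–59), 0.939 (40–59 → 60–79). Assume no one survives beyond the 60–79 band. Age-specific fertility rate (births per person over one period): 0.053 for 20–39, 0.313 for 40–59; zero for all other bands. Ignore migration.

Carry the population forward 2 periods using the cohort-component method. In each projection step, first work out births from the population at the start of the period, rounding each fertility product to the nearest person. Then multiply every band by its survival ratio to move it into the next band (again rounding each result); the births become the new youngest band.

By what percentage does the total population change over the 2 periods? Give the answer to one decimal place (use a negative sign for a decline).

Period 1.
Births: 3300 × 0.053 = 175  |  7800 × 0.313 = 2441 → total 2616
20–39: 10300 × 0.966 = 9950
40–59: 3300 × 0.966 = 3188
60–79: 7800 × 0.939 = 7324
Giving 2616 / 9950 / 3188 / 7324.
Period 2.
Births: 9950 × 0.053 = 527  |  3188 × 0.313 = 998 → total 1525
20–39: 2616 × 0.966 = 2527
40–59: 9950 × 0.966 = 9612
60–79: 3188 × 0.939 = 2994
Giving 1525 / 2527 / 9612 / 2994.
Total: 24500 → 16658; change = -7842; percentage change = -32.0%

-32.0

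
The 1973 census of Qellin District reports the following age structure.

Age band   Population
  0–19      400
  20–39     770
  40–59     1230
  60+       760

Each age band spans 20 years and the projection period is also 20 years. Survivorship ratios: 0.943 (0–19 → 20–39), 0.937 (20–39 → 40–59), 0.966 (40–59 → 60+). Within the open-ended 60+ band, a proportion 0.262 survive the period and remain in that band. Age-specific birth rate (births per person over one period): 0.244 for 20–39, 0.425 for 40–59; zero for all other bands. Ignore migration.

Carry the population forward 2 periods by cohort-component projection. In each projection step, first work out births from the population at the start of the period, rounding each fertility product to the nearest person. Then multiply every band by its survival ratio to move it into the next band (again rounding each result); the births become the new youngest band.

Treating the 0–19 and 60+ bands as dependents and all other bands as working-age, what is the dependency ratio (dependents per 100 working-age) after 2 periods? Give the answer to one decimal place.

After projecting period 1:
Births: 770 × 0.244 = 188  |  1230 × 0.425 = 523 → total 711
20–39: 400 × 0.943 = 377
40–59: 770 × 0.937 = 721
60+: 1230 × 0.966 + 760 × 0.262 = 1188 + 199 = 1387
Giving 711 / 377 / 721 / 1387.
After projecting period 2:
Births: 377 × 0.244 = 92  |  721 × 0.425 = 306 → total 398
20–39: 711 × 0.943 = 670
40–59: 377 × 0.937 = 353
60+: 721 × 0.966 + 1387 × 0.262 = 696 + 363 = 1059
Giving 398 / 670 / 353 / 1059.
Dependents (band 0–19 + band 60+) = 398 + 1059 = 1457; working-age = 1023; ratio = 1457/1023 × 100 = 142.4

142.4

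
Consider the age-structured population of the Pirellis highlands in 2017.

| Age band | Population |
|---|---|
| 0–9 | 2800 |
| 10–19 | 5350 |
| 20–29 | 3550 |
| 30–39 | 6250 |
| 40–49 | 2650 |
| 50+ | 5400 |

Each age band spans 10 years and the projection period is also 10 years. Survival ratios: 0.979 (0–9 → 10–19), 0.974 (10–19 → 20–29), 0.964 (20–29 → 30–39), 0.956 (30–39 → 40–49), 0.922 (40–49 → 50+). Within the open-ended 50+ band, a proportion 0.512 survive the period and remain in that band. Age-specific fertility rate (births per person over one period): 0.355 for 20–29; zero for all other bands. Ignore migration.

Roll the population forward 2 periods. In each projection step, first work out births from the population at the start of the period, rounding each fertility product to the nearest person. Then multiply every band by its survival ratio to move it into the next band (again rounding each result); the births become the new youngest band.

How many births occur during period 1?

(Groups numbered youngest = 1 to oldest = 6.)
After projecting period 1:
Births: 3550 * 0.355 = 1260
Group 2: 2800 * 0.979 = 2741
Group 3: 5350 * 0.974 = 5211
Group 4: 3550 * 0.964 = 3422
Group 5: 6250 * 0.956 = 5975
Group 6: 2650 * 0.922 + 5400 * 0.512 = 2443 + 2765 = 5208
Population now: 0–9=1260, 10–19=2741, 20–29=5211, 30–39=3422, 40–49=5975, 50+=5208

1260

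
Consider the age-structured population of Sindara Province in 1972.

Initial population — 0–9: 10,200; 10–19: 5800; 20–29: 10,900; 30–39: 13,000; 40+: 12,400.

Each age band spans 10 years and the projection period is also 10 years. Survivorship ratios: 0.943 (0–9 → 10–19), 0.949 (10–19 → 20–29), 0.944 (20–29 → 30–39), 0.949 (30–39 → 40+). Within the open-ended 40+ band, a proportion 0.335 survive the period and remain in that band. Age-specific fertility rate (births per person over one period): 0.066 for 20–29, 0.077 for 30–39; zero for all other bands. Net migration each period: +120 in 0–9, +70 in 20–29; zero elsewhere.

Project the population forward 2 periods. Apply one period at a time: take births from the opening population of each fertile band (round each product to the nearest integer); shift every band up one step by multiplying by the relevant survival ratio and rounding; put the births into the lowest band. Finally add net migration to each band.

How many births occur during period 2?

Period 1.
Births: 10900 × 0.066 = 719 ; 13000 × 0.077 = 1001 → total 1720
10–19: 10200 × 0.943 = 9619
20–29: 5800 × 0.949 = 5504
30–39: 10900 × 0.944 = 10290
40+: 13000 × 0.949 + 12400 × 0.335 = 12337 + 4154 = 16491
Net migration: 0–9 + 120 → 1840; 20–29 + 70 → 5574
End of period: [1840, 9619, 5574, 10290, 16491]
Period 2.
Births: 5574 × 0.066 = 368 ; 10290 × 0.077 = 792 → total 1160
10–19: 1840 × 0.943 = 1735
20–29: 9619 × 0.949 = 9128
30–39: 5574 × 0.944 = 5262
40+: 10290 × 0.949 + 16491 × 0.335 = 9765 + 5524 = 15289
Net migration: 0–9 + 120 → 1280; 20–29 + 70 → 9198
End of period: [1280, 1735, 9198, 5262, 15289]

1160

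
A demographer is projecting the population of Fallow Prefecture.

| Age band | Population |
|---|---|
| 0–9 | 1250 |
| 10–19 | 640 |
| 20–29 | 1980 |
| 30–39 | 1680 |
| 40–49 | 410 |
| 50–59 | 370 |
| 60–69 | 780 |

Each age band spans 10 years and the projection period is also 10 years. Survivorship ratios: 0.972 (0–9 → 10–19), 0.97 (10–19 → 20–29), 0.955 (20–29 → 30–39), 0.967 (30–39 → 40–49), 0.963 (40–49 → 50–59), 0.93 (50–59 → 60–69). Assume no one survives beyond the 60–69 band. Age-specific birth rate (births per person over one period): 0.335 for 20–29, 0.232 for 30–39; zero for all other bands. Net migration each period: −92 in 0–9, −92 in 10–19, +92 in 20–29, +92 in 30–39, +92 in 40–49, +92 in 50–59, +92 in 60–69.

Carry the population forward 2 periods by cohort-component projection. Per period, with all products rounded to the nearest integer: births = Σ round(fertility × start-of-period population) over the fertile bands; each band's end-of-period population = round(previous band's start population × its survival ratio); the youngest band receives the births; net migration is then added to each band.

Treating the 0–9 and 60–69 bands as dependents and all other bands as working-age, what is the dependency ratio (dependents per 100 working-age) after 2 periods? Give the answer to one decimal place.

17.6

Let band 1 be 0–9 through band 7 = 60–69.
— Period 1 —
Births: 1980 × 0.335 = 663  |  1680 × 0.232 = 390 — total 1053
Band 2: 1250 × 0.972 = 1215
Band 3: 640 × 0.97 = 621
Band 4: 1980 × 0.955 = 1891
Band 5: 1680 × 0.967 = 1625
Band 6: 410 × 0.963 = 395
Band 7: 370 × 0.93 = 344
Net migration: Band 1 − 92 → 961; Band 2 − 92 → 1123; Band 3 + 92 → 713; Band 4 + 92 → 1983; Band 5 + 92 → 1717; Band 6 + 92 → 487; Band 7 + 92 → 436
→ [961, 1123, 713, 1983, 1717, 487, 436]
— Period 2 —
Births: 713 × 0.335 = 239  |  1983 × 0.232 = 460 — total 699
Band 2: 961 × 0.972 = 934
Band 3: 1123 × 0.97 = 1089
Band 4: 713 × 0.955 = 681
Band 5: 1983 × 0.967 = 1918
Band 6: 1717 × 0.963 = 1653
Band 7: 487 × 0.93 = 453
Net migration: Band 1 − 92 → 607; Band 2 − 92 → 842; Band 3 + 92 → 1181; Band 4 + 92 → 773; Band 5 + 92 → 2010; Band 6 + 92 → 1745; Band 7 + 92 → 545
→ [607, 842, 1181, 773, 2010, 1745, 545]
Dependents (band 0–9 + band 60–69) = 607 + 545 = 1152; working-age = 6551; ratio = 1152/6551 × 100 = 17.6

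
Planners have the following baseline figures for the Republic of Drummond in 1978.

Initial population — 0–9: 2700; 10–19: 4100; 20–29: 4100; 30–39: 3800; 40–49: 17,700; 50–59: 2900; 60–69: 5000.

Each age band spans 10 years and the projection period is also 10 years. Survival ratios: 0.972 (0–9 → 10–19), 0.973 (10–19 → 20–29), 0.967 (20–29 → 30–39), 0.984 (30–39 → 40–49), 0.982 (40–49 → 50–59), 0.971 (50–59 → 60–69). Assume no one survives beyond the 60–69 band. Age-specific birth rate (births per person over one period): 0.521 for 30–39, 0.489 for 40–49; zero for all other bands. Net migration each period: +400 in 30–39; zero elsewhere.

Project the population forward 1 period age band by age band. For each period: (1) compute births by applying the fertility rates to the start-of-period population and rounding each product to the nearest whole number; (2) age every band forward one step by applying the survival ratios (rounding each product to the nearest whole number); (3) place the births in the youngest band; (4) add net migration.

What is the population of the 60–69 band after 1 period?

2816

(Bands numbered youngest = 1 to oldest = 7.)
Period 1:
Births: 3800 * 0.521 = 1980  |  17700 * 0.489 = 8655 — total 10635
Band 2: 2700 * 0.972 = 2624
Band 3: 4100 * 0.973 = 3989
Band 4: 4100 * 0.967 = 3965
Band 5: 3800 * 0.984 = 3739
Band 6: 17700 * 0.982 = 17381
Band 7: 2900 * 0.971 = 2816
Net migration: Band 4 + 400 → 4365
→ [10635, 2624, 3989, 4365, 3739, 17381, 2816]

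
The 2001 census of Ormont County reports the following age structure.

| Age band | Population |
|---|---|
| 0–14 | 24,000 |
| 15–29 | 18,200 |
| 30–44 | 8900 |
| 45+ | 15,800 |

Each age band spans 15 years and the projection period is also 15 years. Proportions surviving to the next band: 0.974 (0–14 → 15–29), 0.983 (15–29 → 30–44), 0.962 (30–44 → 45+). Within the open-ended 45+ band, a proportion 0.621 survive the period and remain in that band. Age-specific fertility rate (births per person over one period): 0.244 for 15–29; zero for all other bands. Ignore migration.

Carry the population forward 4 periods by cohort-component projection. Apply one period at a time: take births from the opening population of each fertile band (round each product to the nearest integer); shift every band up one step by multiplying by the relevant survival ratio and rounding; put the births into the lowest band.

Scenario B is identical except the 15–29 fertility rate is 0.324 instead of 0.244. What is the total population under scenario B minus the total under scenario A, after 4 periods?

4949

Period 1.
Births: 18200 × 0.244 = 4441
15–29: 24000 × 0.974 = 23376
30–44: 18200 × 0.983 = 17891
45+: 8900 × 0.962 + 15800 × 0.621 = 8562 + 9812 = 18374
Giving 4441 / 23376 / 17891 / 18374.
Period 2.
Births: 23376 × 0.244 = 5704
15–29: 4441 × 0.974 = 4326
30–44: 23376 × 0.983 = 22979
45+: 17891 × 0.962 + 18374 × 0.621 = 17211 + 11410 = 28621
Giving 5704 / 4326 / 22979 / 28621.
Period 3.
Births: 4326 × 0.244 = 1056
15–29: 5704 × 0.974 = 5556
30–44: 4326 × 0.983 = 4252
45+: 22979 × 0.962 + 28621 × 0.621 = 22106 + 17774 = 39880
Giving 1056 / 5556 / 4252 / 39880.
Period 4.
Births: 5556 × 0.244 = 1356
15–29: 1056 × 0.974 = 1029
30–44: 5556 × 0.983 = 5462
45+: 4252 × 0.962 + 39880 × 0.621 = 4090 + 24765 = 28855
Giving 1356 / 1029 / 5462 / 28855.
Scenario A total after 4 periods: 36702
Scenario B projection —
Period 1.
Births: 18200 × 0.324 = 5897
15–29: 24000 × 0.974 = 23376
30–44: 18200 × 0.983 = 17891
45+: 8900 × 0.962 + 15800 × 0.621 = 8562 + 9812 = 18374
Giving 5897 / 23376 / 17891 / 18374.
Period 2.
Births: 23376 × 0.324 = 7574
15–29: 5897 × 0.974 = 5744
30–44: 23376 × 0.983 = 22979
45+: 17891 × 0.962 + 18374 × 0.621 = 17211 + 11410 = 28621
Giving 7574 / 5744 / 22979 / 28621.
Period 3.
Births: 5744 × 0.324 = 1861
15–29: 7574 × 0.974 = 7377
30–44: 5744 × 0.983 = 5646
45+: 22979 × 0.962 + 28621 × 0.621 = 22106 + 17774 = 39880
Giving 1861 / 7377 / 5646 / 39880.
Period 4.
Births: 7377 × 0.324 = 2390
15–29: 1861 × 0.974 = 1813
30–44: 7377 × 0.983 = 7252
45+: 5646 × 0.962 + 39880 × 0.621 = 5431 + 24765 = 30196
Giving 2390 / 1813 / 7252 / 30196.
Scenario B total after 4 periods: 41651
Difference B − A = 41651 − 36702 = 4949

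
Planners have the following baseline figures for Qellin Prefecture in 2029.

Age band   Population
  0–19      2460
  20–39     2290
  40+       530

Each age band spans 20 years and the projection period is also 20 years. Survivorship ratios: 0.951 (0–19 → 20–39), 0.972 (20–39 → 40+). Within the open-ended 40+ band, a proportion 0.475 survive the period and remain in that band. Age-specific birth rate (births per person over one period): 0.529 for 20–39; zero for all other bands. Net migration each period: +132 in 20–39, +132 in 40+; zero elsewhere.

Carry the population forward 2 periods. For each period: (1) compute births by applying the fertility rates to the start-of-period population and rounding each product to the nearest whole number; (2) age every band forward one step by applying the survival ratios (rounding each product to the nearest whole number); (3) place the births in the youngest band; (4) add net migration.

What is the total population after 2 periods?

6365

Period 1.
Births: 2290 * 0.529 = 1211
20–39: 2460 * 0.951 = 2339
40+: 2290 * 0.972 + 530 * 0.475 = 2226 + 252 = 2478
Net migration: 20–39 + 132 → 2471; 40+ + 132 → 2610
Giving 1211 / 2471 / 2610.
Period 2.
Births: 2471 * 0.529 = 1307
20–39: 1211 * 0.951 = 1152
40+: 2471 * 0.972 + 2610 * 0.475 = 2402 + 1240 = 3642
Net migration: 20–39 + 132 → 1284; 40+ + 132 → 3774
Giving 1307 / 1284 / 3774.
Total after period 2: 1307 + 1284 + 3774 = 6365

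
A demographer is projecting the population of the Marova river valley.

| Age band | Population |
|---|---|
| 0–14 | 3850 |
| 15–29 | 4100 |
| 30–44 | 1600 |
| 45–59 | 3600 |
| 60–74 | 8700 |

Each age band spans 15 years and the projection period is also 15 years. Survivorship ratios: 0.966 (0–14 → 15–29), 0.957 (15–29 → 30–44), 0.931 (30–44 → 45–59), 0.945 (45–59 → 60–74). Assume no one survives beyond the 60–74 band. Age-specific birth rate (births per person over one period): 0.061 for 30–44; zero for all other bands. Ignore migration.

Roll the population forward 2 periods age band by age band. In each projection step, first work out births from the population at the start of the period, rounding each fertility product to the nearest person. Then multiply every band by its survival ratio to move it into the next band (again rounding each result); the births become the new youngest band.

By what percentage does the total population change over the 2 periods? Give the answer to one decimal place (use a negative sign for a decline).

— Period 1 —
Births: 1600 × 0.061 = 98
15–29: 3850 × 0.966 = 3719
30–44: 4100 × 0.957 = 3924
45–59: 1600 × 0.931 = 1490
60–74: 3600 × 0.945 = 3402
End of period: [98, 3719, 3924, 1490, 3402]
— Period 2 —
Births: 3924 × 0.061 = 239
15–29: 98 × 0.966 = 95
30–44: 3719 × 0.957 = 3559
45–59: 3924 × 0.931 = 3653
60–74: 1490 × 0.945 = 1408
End of period: [239, 95, 3559, 3653, 1408]
Total: 21850 → 8954; change = -12896; percentage change = -59.0%

-59.0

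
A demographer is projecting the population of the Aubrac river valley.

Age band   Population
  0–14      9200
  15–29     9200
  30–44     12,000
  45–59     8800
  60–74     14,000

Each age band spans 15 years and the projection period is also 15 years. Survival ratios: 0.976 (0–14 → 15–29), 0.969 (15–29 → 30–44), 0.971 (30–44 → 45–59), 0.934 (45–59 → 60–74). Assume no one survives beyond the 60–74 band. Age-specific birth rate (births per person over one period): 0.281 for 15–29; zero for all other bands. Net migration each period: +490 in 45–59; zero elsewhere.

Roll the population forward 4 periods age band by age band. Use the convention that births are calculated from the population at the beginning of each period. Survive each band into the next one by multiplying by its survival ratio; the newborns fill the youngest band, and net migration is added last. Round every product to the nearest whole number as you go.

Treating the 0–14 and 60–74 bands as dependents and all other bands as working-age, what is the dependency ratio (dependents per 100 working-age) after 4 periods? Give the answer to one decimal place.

152.2

Numbering the bands 1..5 from youngest to oldest:
Period 1.
Births: 9200 × 0.281 = 2585
Band 2: 9200 × 0.976 = 8979
Band 3: 9200 × 0.969 = 8915
Band 4: 12000 × 0.971 = 11652
Band 5: 8800 × 0.934 = 8219
Net migration: Band 4 + 490 → 12142
Population now: 0–14=2585, 15–29=8979, 30–44=8915, 45–59=12142, 60–74=8219
Period 2.
Births: 8979 × 0.281 = 2523
Band 2: 2585 × 0.976 = 2523
Band 3: 8979 × 0.969 = 8701
Band 4: 8915 × 0.971 = 8656
Band 5: 12142 × 0.934 = 11341
Net migration: Band 4 + 490 → 9146
Population now: 0–14=2523, 15–29=2523, 30–44=8701, 45–59=9146, 60–74=11341
Period 3.
Births: 2523 × 0.281 = 709
Band 2: 2523 × 0.976 = 2462
Band 3: 2523 × 0.969 = 2445
Band 4: 8701 × 0.971 = 8449
Band 5: 9146 × 0.934 = 8542
Net migration: Band 4 + 490 → 8939
Population now: 0–14=709, 15–29=2462, 30–44=2445, 45–59=8939, 60–74=8542
Period 4.
Births: 2462 × 0.281 = 692
Band 2: 709 × 0.976 = 692
Band 3: 2462 × 0.969 = 2386
Band 4: 2445 × 0.971 = 2374
Band 5: 8939 × 0.934 = 8349
Net migration: Band 4 + 490 → 2864
Population now: 0–14=692, 15–29=692, 30–44=2386, 45–59=2864, 60–74=8349
Dependents (band 0–14 + band 60–74) = 692 + 8349 = 9041; working-age = 5942; ratio = 9041/5942 × 100 = 152.2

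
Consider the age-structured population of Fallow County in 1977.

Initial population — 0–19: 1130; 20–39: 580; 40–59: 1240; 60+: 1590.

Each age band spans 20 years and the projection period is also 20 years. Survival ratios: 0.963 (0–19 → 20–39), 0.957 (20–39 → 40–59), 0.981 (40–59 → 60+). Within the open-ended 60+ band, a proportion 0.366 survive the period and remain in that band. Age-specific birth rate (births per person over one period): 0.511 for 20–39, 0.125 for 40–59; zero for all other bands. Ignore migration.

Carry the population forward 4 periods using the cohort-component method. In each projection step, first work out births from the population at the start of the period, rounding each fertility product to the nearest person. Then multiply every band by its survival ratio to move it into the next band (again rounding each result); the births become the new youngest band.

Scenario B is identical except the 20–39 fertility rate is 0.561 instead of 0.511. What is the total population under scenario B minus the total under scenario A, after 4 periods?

175

Period 1.
Births: 580 * 0.511 = 296, 1240 * 0.125 = 155 → 451
20–39: 1130 * 0.963 = 1088
40–59: 580 * 0.957 = 555
60+: 1240 * 0.981 + 1590 * 0.366 = 1216 + 582 = 1798
→ [451, 1088, 555, 1798]
Period 2.
Births: 1088 * 0.511 = 556, 555 * 0.125 = 69 → 625
20–39: 451 * 0.963 = 434
40–59: 1088 * 0.957 = 1041
60+: 555 * 0.981 + 1798 * 0.366 = 544 + 658 = 1202
→ [625, 434, 1041, 1202]
Period 3.
Births: 434 * 0.511 = 222, 1041 * 0.125 = 130 → 352
20–39: 625 * 0.963 = 602
40–59: 434 * 0.957 = 415
60+: 1041 * 0.981 + 1202 * 0.366 = 1021 + 440 = 1461
→ [352, 602, 415, 1461]
Period 4.
Births: 602 * 0.511 = 308, 415 * 0.125 = 52 → 360
20–39: 352 * 0.963 = 339
40–59: 602 * 0.957 = 576
60+: 415 * 0.981 + 1461 * 0.366 = 407 + 535 = 942
→ [360, 339, 576, 942]
Scenario A total after 4 periods: 2217
Scenario B projection —
Period 1.
Births: 580 * 0.561 = 325, 1240 * 0.125 = 155 → 480
20–39: 1130 * 0.963 = 1088
40–59: 580 * 0.957 = 555
60+: 1240 * 0.981 + 1590 * 0.366 = 1216 + 582 = 1798
→ [480, 1088, 555, 1798]
Period 2.
Births: 1088 * 0.561 = 610, 555 * 0.125 = 69 → 679
20–39: 480 * 0.963 = 462
40–59: 1088 * 0.957 = 1041
60+: 555 * 0.981 + 1798 * 0.366 = 544 + 658 = 1202
→ [679, 462, 1041, 1202]
Period 3.
Births: 462 * 0.561 = 259, 1041 * 0.125 = 130 → 389
20–39: 679 * 0.963 = 654
40–59: 462 * 0.957 = 442
60+: 1041 * 0.981 + 1202 * 0.366 = 1021 + 440 = 1461
→ [389, 654, 442, 1461]
Period 4.
Births: 654 * 0.561 = 367, 442 * 0.125 = 55 → 422
20–39: 389 * 0.963 = 375
40–59: 654 * 0.957 = 626
60+: 442 * 0.981 + 1461 * 0.366 = 434 + 535 = 969
→ [422, 375, 626, 969]
Scenario B total after 4 periods: 2392
Difference B − A = 2392 − 2217 = 175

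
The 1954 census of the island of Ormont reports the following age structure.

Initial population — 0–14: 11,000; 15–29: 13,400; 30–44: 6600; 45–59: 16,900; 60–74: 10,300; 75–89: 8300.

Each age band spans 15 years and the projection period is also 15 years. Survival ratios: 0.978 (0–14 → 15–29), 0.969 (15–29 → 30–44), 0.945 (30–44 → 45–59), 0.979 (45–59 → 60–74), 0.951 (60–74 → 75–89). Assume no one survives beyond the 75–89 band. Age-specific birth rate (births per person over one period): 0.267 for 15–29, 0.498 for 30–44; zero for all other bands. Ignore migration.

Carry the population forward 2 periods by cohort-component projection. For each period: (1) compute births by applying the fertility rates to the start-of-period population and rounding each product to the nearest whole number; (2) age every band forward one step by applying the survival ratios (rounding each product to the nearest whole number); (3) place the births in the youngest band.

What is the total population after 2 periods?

60589

Let group 1 be 0–14 through group 6 = 75–89.
After projecting period 1:
Births: 13400 × 0.267 = 3578 ; 6600 × 0.498 = 3287 → 6865
Group 2: 11000 × 0.978 = 10758
Group 3: 13400 × 0.969 = 12985
Group 4: 6600 × 0.945 = 6237
Group 5: 16900 × 0.979 = 16545
Group 6: 10300 × 0.951 = 9795
Giving 6865 / 10758 / 12985 / 6237 / 16545 / 9795.
After projecting period 2:
Births: 10758 × 0.267 = 2872 ; 12985 × 0.498 = 6467 → 9339
Group 2: 6865 × 0.978 = 6714
Group 3: 10758 × 0.969 = 10425
Group 4: 12985 × 0.945 = 12271
Group 5: 6237 × 0.979 = 6106
Group 6: 16545 × 0.951 = 15734
Giving 9339 / 6714 / 10425 / 12271 / 6106 / 15734.
Total after period 2: 9339 + 6714 + 10425 + 12271 + 6106 + 15734 = 60589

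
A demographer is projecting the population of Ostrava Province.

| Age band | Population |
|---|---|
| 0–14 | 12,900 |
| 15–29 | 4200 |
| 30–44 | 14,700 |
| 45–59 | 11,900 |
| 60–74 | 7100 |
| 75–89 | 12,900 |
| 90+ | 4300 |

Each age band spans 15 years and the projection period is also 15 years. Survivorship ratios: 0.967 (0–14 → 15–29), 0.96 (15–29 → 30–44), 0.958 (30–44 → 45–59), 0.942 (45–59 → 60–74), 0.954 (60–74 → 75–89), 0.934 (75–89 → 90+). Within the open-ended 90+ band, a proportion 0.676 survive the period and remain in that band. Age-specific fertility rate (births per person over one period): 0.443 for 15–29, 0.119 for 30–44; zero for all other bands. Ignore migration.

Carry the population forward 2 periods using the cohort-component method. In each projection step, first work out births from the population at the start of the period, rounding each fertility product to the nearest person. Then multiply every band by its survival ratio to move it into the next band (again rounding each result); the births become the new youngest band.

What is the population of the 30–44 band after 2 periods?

11975

— Period 1 —
Births: 4200 × 0.443 = 1861 ; 14700 × 0.119 = 1749 → total 3610
15–29: 12900 × 0.967 = 12474
30–44: 4200 × 0.96 = 4032
45–59: 14700 × 0.958 = 14083
60–74: 11900 × 0.942 = 11210
75–89: 7100 × 0.954 = 6773
90+: 12900 × 0.934 + 4300 × 0.676 = 12049 + 2907 = 14956
→ [3610, 12474, 4032, 14083, 11210, 6773, 14956]
— Period 2 —
Births: 12474 × 0.443 = 5526 ; 4032 × 0.119 = 480 → total 6006
15–29: 3610 × 0.967 = 3491
30–44: 12474 × 0.96 = 11975
45–59: 4032 × 0.958 = 3863
60–74: 14083 × 0.942 = 13266
75–89: 11210 × 0.954 = 10694
90+: 6773 × 0.934 + 14956 × 0.676 = 6326 + 10110 = 16436
→ [6006, 3491, 11975, 3863, 13266, 10694, 16436]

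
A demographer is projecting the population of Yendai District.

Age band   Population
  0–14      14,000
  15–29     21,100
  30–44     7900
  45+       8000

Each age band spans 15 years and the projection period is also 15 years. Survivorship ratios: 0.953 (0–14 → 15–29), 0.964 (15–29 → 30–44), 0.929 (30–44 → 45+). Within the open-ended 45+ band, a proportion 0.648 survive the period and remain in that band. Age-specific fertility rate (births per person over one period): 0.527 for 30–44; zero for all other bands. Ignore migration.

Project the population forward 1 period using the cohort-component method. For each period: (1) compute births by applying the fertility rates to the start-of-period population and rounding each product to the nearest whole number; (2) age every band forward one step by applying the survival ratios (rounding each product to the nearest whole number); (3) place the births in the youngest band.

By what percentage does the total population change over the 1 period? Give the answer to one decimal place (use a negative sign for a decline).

-1.2

Period 1:
Births: 7900 × 0.527 = 4163
15–29: 14000 × 0.953 = 13342
30–44: 21100 × 0.964 = 20340
45+: 7900 × 0.929 + 8000 × 0.648 = 7339 + 5184 = 12523
End of period: [4163, 13342, 20340, 12523]
Total: 51000 → 50368; change = -632; percentage change = -1.2%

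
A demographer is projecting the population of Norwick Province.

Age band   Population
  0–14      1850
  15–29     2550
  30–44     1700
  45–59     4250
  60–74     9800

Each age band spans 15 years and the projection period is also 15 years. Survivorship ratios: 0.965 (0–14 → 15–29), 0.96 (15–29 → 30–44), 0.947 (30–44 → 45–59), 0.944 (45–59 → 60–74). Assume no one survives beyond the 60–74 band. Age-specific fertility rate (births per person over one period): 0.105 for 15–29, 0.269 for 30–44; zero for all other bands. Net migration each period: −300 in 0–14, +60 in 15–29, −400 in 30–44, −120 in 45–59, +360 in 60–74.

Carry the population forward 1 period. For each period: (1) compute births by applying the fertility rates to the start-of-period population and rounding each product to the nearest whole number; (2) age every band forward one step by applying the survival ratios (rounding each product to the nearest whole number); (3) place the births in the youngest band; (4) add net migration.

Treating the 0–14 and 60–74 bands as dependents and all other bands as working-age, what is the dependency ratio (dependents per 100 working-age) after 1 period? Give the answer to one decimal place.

89.1

Call the groups 1 to 5, youngest first.
Period 1:
Births: 2550 × 0.105 = 268 ; 1700 × 0.269 = 457 → total 725
Group 2: 1850 × 0.965 = 1785
Group 3: 2550 × 0.96 = 2448
Group 4: 1700 × 0.947 = 1610
Group 5: 4250 × 0.944 = 4012
Net migration: Group 1 − 300 → 425; Group 2 + 60 → 1845; Group 3 − 400 → 2048; Group 4 − 120 → 1490; Group 5 + 360 → 4372
Population now: 0–14=425, 15–29=1845, 30–44=2048, 45–59=1490, 60–74=4372
Dependents (band 0–14 + band 60–74) = 425 + 4372 = 4797; working-age = 5383; ratio = 4797/5383 × 100 = 89.1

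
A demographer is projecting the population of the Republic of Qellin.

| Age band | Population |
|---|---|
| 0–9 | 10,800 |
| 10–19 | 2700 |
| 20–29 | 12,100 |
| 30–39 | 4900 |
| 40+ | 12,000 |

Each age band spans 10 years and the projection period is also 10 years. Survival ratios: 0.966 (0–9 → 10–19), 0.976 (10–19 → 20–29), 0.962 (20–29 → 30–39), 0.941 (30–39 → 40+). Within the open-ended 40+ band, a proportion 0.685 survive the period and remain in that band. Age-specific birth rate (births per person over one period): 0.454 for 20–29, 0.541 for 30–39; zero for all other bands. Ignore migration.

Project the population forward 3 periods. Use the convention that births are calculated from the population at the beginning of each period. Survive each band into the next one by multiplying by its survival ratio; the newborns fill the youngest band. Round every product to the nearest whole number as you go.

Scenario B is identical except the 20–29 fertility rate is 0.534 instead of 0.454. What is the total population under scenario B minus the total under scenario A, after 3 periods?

1932

(Bands numbered youngest = 1 to oldest = 5.)
Period 1.
Births: 12100 × 0.454 = 5493, 4900 × 0.541 = 2651 — total 8144
Band 2: 10800 × 0.966 = 10433
Band 3: 2700 × 0.976 = 2635
Band 4: 12100 × 0.962 = 11640
Band 5: 4900 × 0.941 + 12000 × 0.685 = 4611 + 8220 = 12831
→ [8144, 10433, 2635, 11640, 12831]
Period 2.
Births: 2635 × 0.454 = 1196, 11640 × 0.541 = 6297 — total 7493
Band 2: 8144 × 0.966 = 7867
Band 3: 10433 × 0.976 = 10183
Band 4: 2635 × 0.962 = 2535
Band 5: 11640 × 0.941 + 12831 × 0.685 = 10953 + 8789 = 19742
→ [7493, 7867, 10183, 2535, 19742]
Period 3.
Births: 10183 × 0.454 = 4623, 2535 × 0.541 = 1371 — total 5994
Band 2: 7493 × 0.966 = 7238
Band 3: 7867 × 0.976 = 7678
Band 4: 10183 × 0.962 = 9796
Band 5: 2535 × 0.941 + 19742 × 0.685 = 2385 + 13523 = 15908
→ [5994, 7238, 7678, 9796, 15908]
Scenario A total after 3 periods: 46614
Scenario B projection —
Period 1.
Births: 12100 × 0.534 = 6461, 4900 × 0.541 = 2651 — total 9112
Band 2: 10800 × 0.966 = 10433
Band 3: 2700 × 0.976 = 2635
Band 4: 12100 × 0.962 = 11640
Band 5: 4900 × 0.941 + 12000 × 0.685 = 4611 + 8220 = 12831
→ [9112, 10433, 2635, 11640, 12831]
Period 2.
Births: 2635 × 0.534 = 1407, 11640 × 0.541 = 6297 — total 7704
Band 2: 9112 × 0.966 = 8802
Band 3: 10433 × 0.976 = 10183
Band 4: 2635 × 0.962 = 2535
Band 5: 11640 × 0.941 + 12831 × 0.685 = 10953 + 8789 = 19742
→ [7704, 8802, 10183, 2535, 19742]
Period 3.
Births: 10183 × 0.534 = 5438, 2535 × 0.541 = 1371 — total 6809
Band 2: 7704 × 0.966 = 7442
Band 3: 8802 × 0.976 = 8591
Band 4: 10183 × 0.962 = 9796
Band 5: 2535 × 0.941 + 19742 × 0.685 = 2385 + 13523 = 15908
→ [6809, 7442, 8591, 9796, 15908]
Scenario B total after 3 periods: 48546
Difference B − A = 48546 − 46614 = 1932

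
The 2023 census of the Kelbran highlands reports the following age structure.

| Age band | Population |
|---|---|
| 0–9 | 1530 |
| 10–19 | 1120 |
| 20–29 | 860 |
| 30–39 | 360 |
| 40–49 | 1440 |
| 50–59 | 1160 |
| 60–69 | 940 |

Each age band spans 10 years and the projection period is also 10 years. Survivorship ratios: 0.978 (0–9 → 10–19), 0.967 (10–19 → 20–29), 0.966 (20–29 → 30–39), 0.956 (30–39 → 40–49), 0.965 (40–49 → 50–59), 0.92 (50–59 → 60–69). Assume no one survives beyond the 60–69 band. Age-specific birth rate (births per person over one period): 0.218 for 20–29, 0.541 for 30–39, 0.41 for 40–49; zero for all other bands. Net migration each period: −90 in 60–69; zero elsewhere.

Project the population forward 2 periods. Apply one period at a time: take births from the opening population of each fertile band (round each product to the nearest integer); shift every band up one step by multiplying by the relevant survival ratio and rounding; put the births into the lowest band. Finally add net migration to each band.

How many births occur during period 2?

827

Period 1.
Births: 860 × 0.218 = 187  |  360 × 0.541 = 195  |  1440 × 0.41 = 590 — total 972
10–19: 1530 × 0.978 = 1496
20–29: 1120 × 0.967 = 1083
30–39: 860 × 0.966 = 831
40–49: 360 × 0.956 = 344
50–59: 1440 × 0.965 = 1390
60–69: 1160 × 0.92 = 1067
Net migration: 60–69 − 90 → 977
Population now: 0–9=972, 10–19=1496, 20–29=1083, 30–39=831, 40–49=344, 50–59=1390, 60–69=977
Period 2.
Births: 1083 × 0.218 = 236  |  831 × 0.541 = 450  |  344 × 0.41 = 141 — total 827
10–19: 972 × 0.978 = 951
20–29: 1496 × 0.967 = 1447
30–39: 1083 × 0.966 = 1046
40–49: 831 × 0.956 = 794
50–59: 344 × 0.965 = 332
60–69: 1390 × 0.92 = 1279
Net migration: 60–69 − 90 → 1189
Population now: 0–9=827, 10–19=951, 20–29=1447, 30–39=1046, 40–49=794, 50–59=332, 60–69=1189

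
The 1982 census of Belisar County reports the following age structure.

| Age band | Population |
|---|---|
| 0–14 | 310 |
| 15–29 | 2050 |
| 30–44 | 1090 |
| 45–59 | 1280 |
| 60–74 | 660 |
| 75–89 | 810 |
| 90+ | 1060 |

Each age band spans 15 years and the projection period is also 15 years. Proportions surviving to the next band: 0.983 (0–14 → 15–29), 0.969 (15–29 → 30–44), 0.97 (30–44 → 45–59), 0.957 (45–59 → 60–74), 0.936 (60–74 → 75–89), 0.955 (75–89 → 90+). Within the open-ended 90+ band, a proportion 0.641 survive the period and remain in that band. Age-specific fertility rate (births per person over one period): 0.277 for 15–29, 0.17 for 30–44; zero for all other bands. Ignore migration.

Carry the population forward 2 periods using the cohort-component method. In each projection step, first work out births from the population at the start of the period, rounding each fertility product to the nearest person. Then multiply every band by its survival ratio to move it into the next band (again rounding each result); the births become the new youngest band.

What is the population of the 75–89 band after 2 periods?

1147

After projecting period 1:
Births: 2050 * 0.277 = 568 ; 1090 * 0.17 = 185 — total 753
15–29: 310 * 0.983 = 305
30–44: 2050 * 0.969 = 1986
45–59: 1090 * 0.97 = 1057
60–74: 1280 * 0.957 = 1225
75–89: 660 * 0.936 = 618
90+: 810 * 0.955 + 1060 * 0.641 = 774 + 679 = 1453
Population now: 0–14=753, 15–29=305, 30–44=1986, 45–59=1057, 60–74=1225, 75–89=618, 90+=1453
After projecting period 2:
Births: 305 * 0.277 = 84 ; 1986 * 0.17 = 338 — total 422
15–29: 753 * 0.983 = 740
30–44: 305 * 0.969 = 296
45–59: 1986 * 0.97 = 1926
60–74: 1057 * 0.957 = 1012
75–89: 1225 * 0.936 = 1147
90+: 618 * 0.955 + 1453 * 0.641 = 590 + 931 = 1521
Population now: 0–14=422, 15–29=740, 30–44=296, 45–59=1926, 60–74=1012, 75–89=1147, 90+=1521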